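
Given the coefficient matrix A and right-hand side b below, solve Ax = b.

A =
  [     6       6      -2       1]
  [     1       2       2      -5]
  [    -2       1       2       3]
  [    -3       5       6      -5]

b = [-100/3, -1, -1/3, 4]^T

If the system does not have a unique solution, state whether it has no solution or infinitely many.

Row-reduce the augmented matrix:
R1 ← R1 / (6).
R2 ← R2 − 1·R1.
R3 ← R3 + 2·R1.
R4 ← R4 + 3·R1.
R1 ← R1 − 1·R2.
R3 ← R3 − 3·R2.
R4 ← R4 − 8·R2.
R3 ← R3 / (-17/3).
R1 ← R1 + 8/3·R3.
R2 ← R2 − 7/3·R3.
R4 ← R4 + 41/3·R3.
R4 ← R4 / (-146/17).
R1 ← R1 + 60/17·R4.
R2 ← R2 − 44/17·R4.
R3 ← R3 + 113/34·R4.
Reading off the reduced rows gives x_1 = -3, x_2 = -7/3, x_3 = 0, x_4 = -4/3.

x_1 = -3, x_2 = -7/3, x_3 = 0, x_4 = -4/3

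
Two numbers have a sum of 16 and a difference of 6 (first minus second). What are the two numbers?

first number: 11, second number: 5

Let x = first number, y = second number.
  x + y = 16
  x - y = 6
Row-reduce the augmented matrix:
R2 ← R2 − 1·R1.
R2 ← R2 / (-2).
R1 ← R1 − 1·R2.
Reading off the reduced rows gives x = 11, y = 5.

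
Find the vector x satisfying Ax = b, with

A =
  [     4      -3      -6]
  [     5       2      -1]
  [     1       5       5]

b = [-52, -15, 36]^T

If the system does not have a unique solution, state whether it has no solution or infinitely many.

Row-reduce:
R1 ← R1 / (4).
R2 ← R2 − 5·R1.
R3 ← R3 − 1·R1.
R2 ← R2 / (23/4).
R1 ← R1 + 3/4·R2.
R3 ← R3 − 23/4·R2.
Row 3 reduces to 0 = -1, a contradiction. The system is inconsistent.

no solution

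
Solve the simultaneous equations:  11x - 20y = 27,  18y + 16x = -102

x = -3, y = -3

Row-reduce the augmented matrix:
R1 ← R1 / (11).
R2 ← R2 − 16·R1.
R2 ← R2 / (518/11).
R1 ← R1 + 20/11·R2.
Reading off the reduced rows gives x = -3, y = -3.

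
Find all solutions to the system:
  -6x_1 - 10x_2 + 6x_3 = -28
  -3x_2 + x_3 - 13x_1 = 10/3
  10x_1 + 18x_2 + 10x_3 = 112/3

Row-reduce the augmented matrix:
R1 ← R1 / (-6).
R2 ← R2 + 13·R1.
R3 ← R3 − 10·R1.
R2 ← R2 / (56/3).
R1 ← R1 − 5/3·R2.
R3 ← R3 − 4/3·R2.
R3 ← R3 / (146/7).
R1 ← R1 − 1/14·R3.
R2 ← R2 + 9/14·R3.
Reading off the reduced rows gives x_1 = -1, x_2 = 3, x_3 = -2/3.

x_1 = -1, x_2 = 3, x_3 = -2/3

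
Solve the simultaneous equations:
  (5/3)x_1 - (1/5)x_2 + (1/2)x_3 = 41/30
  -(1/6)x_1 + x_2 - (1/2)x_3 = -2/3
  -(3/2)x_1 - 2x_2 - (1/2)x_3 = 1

x_1 = 1, x_2 = -1, x_3 = -1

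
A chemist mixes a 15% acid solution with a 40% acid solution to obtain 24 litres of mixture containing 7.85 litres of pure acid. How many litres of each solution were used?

litres of solution A: 7, litres of solution B: 17

Let a = litres of solution A, b = litres of solution B.
  a + b = 24
  (3/20)a + (2/5)b = 157/20
Row-reduce the augmented matrix:
R2 ← R2 − 3/20·R1.
R2 ← R2 / (1/4).
R1 ← R1 − 1·R2.
Reading off the reduced rows gives a = 7, b = 17.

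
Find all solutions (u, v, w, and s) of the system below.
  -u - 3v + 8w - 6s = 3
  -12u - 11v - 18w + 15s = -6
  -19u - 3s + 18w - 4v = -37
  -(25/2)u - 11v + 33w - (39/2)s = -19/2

infinitely many solutions

Row-reduce:
R1 ← R1 / (-1).
R2 ← R2 + 12·R1.
R3 ← R3 + 19·R1.
R4 ← R4 + 25/2·R1.
R2 ← R2 / (25).
R1 ← R1 − 3·R2.
R3 ← R3 − 53·R2.
R4 ← R4 − 53/2·R2.
R3 ← R3 / (2692/25).
R1 ← R1 − 142/25·R3.
R2 ← R2 + 114/25·R3.
R4 ← R4 − 1346/25·R3.
Rank is 3 with 4 unknowns, leaving s free.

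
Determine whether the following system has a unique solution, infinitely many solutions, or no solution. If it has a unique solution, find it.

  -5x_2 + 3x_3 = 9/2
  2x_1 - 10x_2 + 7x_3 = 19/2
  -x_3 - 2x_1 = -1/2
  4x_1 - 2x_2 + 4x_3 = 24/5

Row-reduce the augmented matrix:
Swap R1 and R2.
R1 ← R1 / (2).
R3 ← R3 + 2·R1.
R4 ← R4 − 4·R1.
R2 ← R2 / (-5).
R1 ← R1 + 5·R2.
R3 ← R3 + 10·R2.
R4 ← R4 − 18·R2.
Swap R3 and R4.
R3 ← R3 / (4/5).
R1 ← R1 − 1/2·R3.
R2 ← R2 + 3/5·R3.
R4 reduces to 0 = 0, so the extra equation is consistent.
Reading off the reduced rows gives x_1 = -1, x_2 = 3/5, x_3 = 5/2.

x_1 = -1, x_2 = 3/5, x_3 = 5/2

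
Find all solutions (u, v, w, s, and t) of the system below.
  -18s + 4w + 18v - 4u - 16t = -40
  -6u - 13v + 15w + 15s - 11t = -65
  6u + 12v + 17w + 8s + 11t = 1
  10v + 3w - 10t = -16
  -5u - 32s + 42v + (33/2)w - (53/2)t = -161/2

no solution

Row-reduce:
R1 ← R1 / (-4).
R2 ← R2 + 6·R1.
R3 ← R3 − 6·R1.
R5 ← R5 + 5·R1.
R2 ← R2 / (-40).
R1 ← R1 + 9/2·R2.
R3 ← R3 − 39·R2.
R4 ← R4 − 10·R2.
R5 ← R5 − 39/2·R2.
R3 ← R3 / (1271/40).
R1 ← R1 + 161/80·R3.
R2 ← R2 + 9/40·R3.
R4 ← R4 − 21/4·R3.
R5 ← R5 − 1271/80·R3.
R4 ← R4 / (8736/1271).
R1 ← R1 − 1481/1271·R4.
R2 ← R2 + 1137/1271·R4.
R3 ← R3 − 878/1271·R4.
Row 5 reduces to 0 = -1, a contradiction. The system is inconsistent.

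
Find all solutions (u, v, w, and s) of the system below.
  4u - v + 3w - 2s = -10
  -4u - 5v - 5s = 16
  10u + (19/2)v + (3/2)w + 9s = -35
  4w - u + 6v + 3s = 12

no solution

Row-reduce:
R1 ← R1 / (4).
R2 ← R2 + 4·R1.
R3 ← R3 − 10·R1.
R4 ← R4 + 1·R1.
R2 ← R2 / (-6).
R1 ← R1 + 1/4·R2.
R3 ← R3 − 12·R2.
R4 ← R4 − 23/4·R2.
Swap R3 and R4.
R3 ← R3 / (61/8).
R1 ← R1 − 5/8·R3.
R2 ← R2 + 1/2·R3.
Row 4 reduces to 0 = 2, a contradiction. The system is inconsistent.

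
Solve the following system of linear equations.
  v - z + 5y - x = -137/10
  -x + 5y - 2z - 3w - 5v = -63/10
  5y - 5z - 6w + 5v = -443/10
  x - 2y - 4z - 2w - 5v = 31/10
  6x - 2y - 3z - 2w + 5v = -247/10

x = -1, y = -2, z = 11/5, w = 9/5, v = -5/2

Row-reduce the augmented matrix:
R1 ← R1 / (-1).
R2 ← R2 + 1·R1.
R4 ← R4 − 1·R1.
R5 ← R5 − 6·R1.
Swap R2 and R3.
R2 ← R2 / (5).
R1 ← R1 + 5·R2.
R4 ← R4 − 3·R2.
R5 ← R5 − 28·R2.
R3 ← R3 / (-1).
R1 ← R1 + 4·R3.
R2 ← R2 + 1·R3.
R4 ← R4 + 2·R3.
R5 ← R5 − 19·R3.
R4 ← R4 / (38/5).
R1 ← R1 − 6·R4.
R2 ← R2 − 9/5·R4.
R3 ← R3 − 3·R4.
R5 ← R5 + 127/5·R4.
R5 ← R5 / (-4343/38).
R1 ← R1 − 457/19·R5.
R2 ← R2 − 221/38·R5.
R3 ← R3 − 153/38·R5.
R4 ← R4 − 25/38·R5.
Reading off the reduced rows gives x = -1, y = -2, z = 11/5, w = 9/5, v = -5/2.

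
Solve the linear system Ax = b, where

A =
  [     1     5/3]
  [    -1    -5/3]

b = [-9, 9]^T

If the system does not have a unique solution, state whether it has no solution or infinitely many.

infinitely many solutions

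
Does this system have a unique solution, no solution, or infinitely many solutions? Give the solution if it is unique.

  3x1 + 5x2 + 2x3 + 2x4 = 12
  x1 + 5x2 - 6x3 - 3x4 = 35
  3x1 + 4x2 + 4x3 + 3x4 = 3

infinitely many solutions

Row-reduce:
R1 ← R1 / (3).
R2 ← R2 − 1·R1.
R3 ← R3 − 3·R1.
R2 ← R2 / (10/3).
R1 ← R1 − 5/3·R2.
R3 ← R3 + 1·R2.
R3 ← R3 / (-1/10).
R1 ← R1 − 5/2·R3.
R2 ← R2 + 11/10·R3.
Rank is 3 with 4 unknowns, leaving x3 free.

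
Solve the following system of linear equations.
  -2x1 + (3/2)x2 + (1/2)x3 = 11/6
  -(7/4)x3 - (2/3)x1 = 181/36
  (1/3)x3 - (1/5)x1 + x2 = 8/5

x1 = 1/3, x2 = 8/3, x3 = -3

Row-reduce the augmented matrix:
R1 ← R1 / (-2).
R2 ← R2 + 2/3·R1.
R3 ← R3 + 1/5·R1.
R2 ← R2 / (-1/2).
R1 ← R1 + 3/4·R2.
R3 ← R3 − 17/20·R2.
R3 ← R3 / (-119/40).
R1 ← R1 − 21/8·R3.
R2 ← R2 − 23/6·R3.
Reading off the reduced rows gives x1 = 1/3, x2 = 8/3, x3 = -3.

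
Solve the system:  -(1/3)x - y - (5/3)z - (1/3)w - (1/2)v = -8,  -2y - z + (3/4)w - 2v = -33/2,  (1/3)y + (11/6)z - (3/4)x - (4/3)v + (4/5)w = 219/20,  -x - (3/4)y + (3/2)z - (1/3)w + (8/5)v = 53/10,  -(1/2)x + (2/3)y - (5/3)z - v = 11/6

Row-reduce the augmented matrix:
R1 ← R1 / (-1/3).
R3 ← R3 + 3/4·R1.
R4 ← R4 + 1·R1.
R5 ← R5 + 1/2·R1.
R2 ← R2 / (-2).
R1 ← R1 − 3·R2.
R3 ← R3 − 31/12·R2.
R4 ← R4 − 9/4·R2.
R5 ← R5 − 13/6·R2.
R3 ← R3 / (103/24).
R1 ← R1 − 7/2·R3.
R2 ← R2 − 1/2·R3.
R4 ← R4 − 43/8·R3.
R5 ← R5 + 1/4·R3.
R4 ← R4 / (-40643/24720).
R1 ← R1 − 73/1030·R4.
R2 ← R2 + 1377/2060·R4.
R3 ← R3 − 1209/2060·R4.
R5 ← R5 − 1503/1030·R4.
R5 ← R5 / (779278/609645).
R1 ← R1 − 195911/203215·R5.
R2 ← R2 + 89787/203215·R5.
R3 ← R3 − 366193/406430·R5.
R4 ← R4 + 107442/40643·R5.
Reading off the reduced rows gives x = -5, y = 6, z = 4, w = -6, v = -2.

x = -5, y = 6, z = 4, w = -6, v = -2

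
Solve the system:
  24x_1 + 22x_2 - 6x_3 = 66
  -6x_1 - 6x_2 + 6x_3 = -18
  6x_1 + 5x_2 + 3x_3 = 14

no solution

Row-reduce:
R1 ← R1 / (24).
R2 ← R2 + 6·R1.
R3 ← R3 − 6·R1.
R2 ← R2 / (-1/2).
R1 ← R1 − 11/12·R2.
R3 ← R3 + 1/2·R2.
Row 3 reduces to 0 = -1, a contradiction. The system is inconsistent.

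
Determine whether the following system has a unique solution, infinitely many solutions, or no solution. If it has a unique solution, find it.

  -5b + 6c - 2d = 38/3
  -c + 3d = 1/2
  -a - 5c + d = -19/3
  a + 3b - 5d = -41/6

a = -1/2, b = -1, c = 3/2, d = 2/3

Row-reduce the augmented matrix:
Swap R1 and R3.
R1 ← R1 / (-1).
R4 ← R4 − 1·R1.
Swap R2 and R3.
R2 ← R2 / (-5).
R4 ← R4 − 3·R2.
R3 ← R3 / (-1).
R1 ← R1 − 5·R3.
R2 ← R2 + 6/5·R3.
R4 ← R4 + 7/5·R3.
R4 ← R4 / (-47/5).
R1 ← R1 − 14·R4.
R2 ← R2 + 16/5·R4.
R3 ← R3 + 3·R4.
Reading off the reduced rows gives a = -1/2, b = -1, c = 3/2, d = 2/3.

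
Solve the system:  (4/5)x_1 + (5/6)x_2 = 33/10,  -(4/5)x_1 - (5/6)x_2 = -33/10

Row-reduce:
R1 ← R1 / (4/5).
R2 ← R2 + 4/5·R1.
Rank is 1 with 2 unknowns, leaving x_2 free.

infinitely many solutions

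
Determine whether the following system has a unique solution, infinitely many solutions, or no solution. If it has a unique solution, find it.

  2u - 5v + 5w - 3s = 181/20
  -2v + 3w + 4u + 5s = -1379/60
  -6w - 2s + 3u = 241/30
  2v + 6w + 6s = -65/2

Row-reduce the augmented matrix:
R1 ← R1 / (2).
R2 ← R2 − 4·R1.
R3 ← R3 − 3·R1.
R2 ← R2 / (8).
R1 ← R1 + 5/2·R2.
R3 ← R3 − 15/2·R2.
R4 ← R4 − 2·R2.
R3 ← R3 / (-111/16).
R1 ← R1 − 5/16·R3.
R2 ← R2 + 7/8·R3.
R4 ← R4 − 31/4·R3.
R4 ← R4 / (-608/111).
R1 ← R1 − 176/111·R4.
R2 ← R2 − 262/111·R4.
R3 ← R3 − 125/111·R4.
Reading off the reduced rows gives u = -13/5, v = -3, w = -7/4, s = -8/3.

u = -13/5, v = -3, w = -7/4, s = -8/3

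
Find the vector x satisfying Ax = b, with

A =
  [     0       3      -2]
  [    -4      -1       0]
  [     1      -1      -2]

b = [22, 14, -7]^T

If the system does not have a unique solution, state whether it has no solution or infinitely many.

Row-reduce the augmented matrix:
Swap R1 and R2.
R1 ← R1 / (-4).
R3 ← R3 − 1·R1.
R2 ← R2 / (3).
R1 ← R1 − 1/4·R2.
R3 ← R3 + 5/4·R2.
R3 ← R3 / (-17/6).
R1 ← R1 − 1/6·R3.
R2 ← R2 + 2/3·R3.
Reading off the reduced rows gives x_1 = -5, x_2 = 6, x_3 = -2.

x_1 = -5, x_2 = 6, x_3 = -2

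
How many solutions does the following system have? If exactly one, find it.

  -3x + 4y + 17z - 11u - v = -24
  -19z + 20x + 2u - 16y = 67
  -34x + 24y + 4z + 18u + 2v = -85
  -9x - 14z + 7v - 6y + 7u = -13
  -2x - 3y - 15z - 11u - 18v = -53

Row-reduce:
R1 ← R1 / (-3).
R2 ← R2 − 20·R1.
R3 ← R3 + 34·R1.
R4 ← R4 + 9·R1.
R5 ← R5 + 2·R1.
R2 ← R2 / (32/3).
R1 ← R1 + 4/3·R2.
R3 ← R3 + 64/3·R2.
R4 ← R4 + 18·R2.
R5 ← R5 + 17/3·R2.
Swap R3 and R4.
R3 ← R3 / (1507/16).
R1 ← R1 − 49/8·R3.
R2 ← R2 − 283/32·R3.
R5 ← R5 − 761/32·R3.
Swap R4 and R5.
R4 ← R4 / (-32052/1507).
R1 ← R1 + 35/1507·R4.
R2 ← R2 − 1295/1507·R4.
R3 ← R3 + 1286/1507·R4.
Row 5 reduces to 0 = 1, a contradiction. The system is inconsistent.

no solution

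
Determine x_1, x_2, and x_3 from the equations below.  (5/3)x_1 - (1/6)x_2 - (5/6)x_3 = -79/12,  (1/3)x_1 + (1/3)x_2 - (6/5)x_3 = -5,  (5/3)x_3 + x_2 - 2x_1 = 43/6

Row-reduce the augmented matrix:
R1 ← R1 / (5/3).
R2 ← R2 − 1/3·R1.
R3 ← R3 + 2·R1.
R2 ← R2 / (11/30).
R1 ← R1 + 1/10·R2.
R3 ← R3 − 4/5·R2.
R3 ← R3 / (482/165).
R1 ← R1 + 43/55·R3.
R2 ← R2 + 31/11·R3.
Reading off the reduced rows gives x_1 = -3, x_2 = -3, x_3 = 5/2.

x_1 = -3, x_2 = -3, x_3 = 5/2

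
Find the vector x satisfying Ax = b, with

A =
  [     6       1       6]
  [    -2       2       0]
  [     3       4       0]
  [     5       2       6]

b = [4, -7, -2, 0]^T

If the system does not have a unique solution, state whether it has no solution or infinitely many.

no solution

Row-reduce:
R1 ← R1 / (6).
R2 ← R2 + 2·R1.
R3 ← R3 − 3·R1.
R4 ← R4 − 5·R1.
R2 ← R2 / (7/3).
R1 ← R1 − 1/6·R2.
R3 ← R3 − 7/2·R2.
R4 ← R4 − 7/6·R2.
R3 ← R3 / (-6).
R1 ← R1 − 6/7·R3.
R2 ← R2 − 6/7·R3.
Row 4 reduces to 0 = -1/2, a contradiction. The system is inconsistent.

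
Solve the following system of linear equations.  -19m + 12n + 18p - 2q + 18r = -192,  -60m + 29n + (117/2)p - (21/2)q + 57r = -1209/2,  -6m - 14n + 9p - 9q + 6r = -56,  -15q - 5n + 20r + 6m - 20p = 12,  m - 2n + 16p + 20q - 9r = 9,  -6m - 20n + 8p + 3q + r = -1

no solution

Row-reduce:
R1 ← R1 / (-19).
R2 ← R2 + 60·R1.
R3 ← R3 + 6·R1.
R4 ← R4 − 6·R1.
R5 ← R5 − 1·R1.
R6 ← R6 + 6·R1.
R2 ← R2 / (-169/19).
R1 ← R1 + 12/19·R2.
R3 ← R3 + 338/19·R2.
R4 ← R4 + 23/19·R2.
R5 ← R5 + 26/19·R2.
R6 ← R6 + 452/19·R2.
Swap R3 and R4.
R3 ← R3 / (-4915/338).
R1 ← R1 + 180/169·R3.
R2 ← R2 + 63/338·R3.
R5 ← R5 − 217/13·R3.
R6 ← R6 + 358/169·R3.
Swap R4 and R5.
R4 ← R4 / (15966/4915).
R1 ← R1 − 1480/983·R4.
R2 ← R2 − 3261/4915·R4.
R3 ← R3 − 5091/4915·R4.
R6 ← R6 − 83637/4915·R4.
Swap R5 and R6.
R5 ← R5 / (-214391/1774).
R1 ← R1 + 101770/7983·R5.
R2 ← R2 + 25087/5322·R5.
R3 ← R3 + 45677/5322·R5.
R4 ← R4 − 105091/15966·R5.
Row 6 reduces to 0 = 1, a contradiction. The system is inconsistent.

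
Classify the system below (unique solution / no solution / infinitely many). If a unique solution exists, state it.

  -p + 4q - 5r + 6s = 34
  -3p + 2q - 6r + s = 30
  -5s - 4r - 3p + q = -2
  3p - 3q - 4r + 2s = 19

Row-reduce the augmented matrix:
R1 ← R1 / (-1).
R2 ← R2 + 3·R1.
R3 ← R3 + 3·R1.
R4 ← R4 − 3·R1.
R2 ← R2 / (-10).
R1 ← R1 + 4·R2.
R3 ← R3 + 11·R2.
R4 ← R4 − 9·R2.
R3 ← R3 / (11/10).
R1 ← R1 − 7/5·R3.
R2 ← R2 + 9/10·R3.
R4 ← R4 + 109/10·R3.
R4 ← R4 / (-417/11).
R1 ← R1 − 69/11·R4.
R2 ← R2 + 20/11·R4.
R3 ← R3 + 43/11·R4.
Reading off the reduced rows gives p = -5, q = -4, r = -3, s = 5.

p = -5, q = -4, r = -3, s = 5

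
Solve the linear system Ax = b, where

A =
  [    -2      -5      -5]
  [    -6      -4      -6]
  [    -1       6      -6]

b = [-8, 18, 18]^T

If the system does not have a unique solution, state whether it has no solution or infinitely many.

x_1 = -6, x_2 = 3, x_3 = 1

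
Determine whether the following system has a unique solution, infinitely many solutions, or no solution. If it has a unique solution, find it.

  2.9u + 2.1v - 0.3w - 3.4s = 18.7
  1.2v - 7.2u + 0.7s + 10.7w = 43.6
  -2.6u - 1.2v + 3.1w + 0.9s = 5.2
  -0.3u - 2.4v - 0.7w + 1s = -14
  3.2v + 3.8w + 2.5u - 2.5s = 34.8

u = 0, v = 3, w = 4, s = -4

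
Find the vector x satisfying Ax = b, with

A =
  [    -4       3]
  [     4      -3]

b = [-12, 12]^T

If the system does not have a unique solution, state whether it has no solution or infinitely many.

infinitely many solutions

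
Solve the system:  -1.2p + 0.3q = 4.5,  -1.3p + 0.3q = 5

p = -5, q = -5

Row-reduce the augmented matrix:
R1 ← R1 / (-6/5).
R2 ← R2 + 13/10·R1.
R2 ← R2 / (-1/40).
R1 ← R1 + 1/4·R2.
Reading off the reduced rows gives p = -5, q = -5.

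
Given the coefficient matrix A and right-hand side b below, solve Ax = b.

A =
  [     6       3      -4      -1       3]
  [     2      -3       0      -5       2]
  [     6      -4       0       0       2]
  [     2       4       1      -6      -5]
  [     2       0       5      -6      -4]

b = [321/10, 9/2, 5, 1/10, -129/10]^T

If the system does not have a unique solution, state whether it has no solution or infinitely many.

x_1 = 3/2, x_2 = 5/2, x_3 = -3/2, x_4 = -3/5, x_5 = 3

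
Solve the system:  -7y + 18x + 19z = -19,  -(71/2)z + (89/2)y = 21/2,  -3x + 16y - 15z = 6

no solution

Row-reduce:
R1 ← R1 / (18).
R3 ← R3 + 3·R1.
R2 ← R2 / (89/2).
R1 ← R1 + 7/18·R2.
R3 ← R3 − 89/6·R2.
Row 3 reduces to 0 = -2/3, a contradiction. The system is inconsistent.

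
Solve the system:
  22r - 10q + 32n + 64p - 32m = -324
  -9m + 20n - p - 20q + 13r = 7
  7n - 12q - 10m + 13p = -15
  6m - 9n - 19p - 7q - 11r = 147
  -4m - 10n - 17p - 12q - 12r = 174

Row-reduce:
R1 ← R1 / (-32).
R2 ← R2 + 9·R1.
R3 ← R3 + 10·R1.
R4 ← R4 − 6·R1.
R5 ← R5 + 4·R1.
R2 ← R2 / (11).
R1 ← R1 + 1·R2.
R3 ← R3 + 3·R2.
R4 ← R4 + 3·R2.
R5 ← R5 + 14·R2.
R3 ← R3 / (-134/11).
R1 ← R1 + 41/11·R3.
R2 ← R2 + 19/11·R3.
R4 ← R4 + 134/11·R3.
R5 ← R5 + 541/11·R3.
Swap R4 and R5.
R4 ← R4 / (47449/2144).
R1 ← R1 − 6217/2144·R4.
R2 ← R2 − 773/2144·R4.
R3 ← R3 − 2387/2144·R4.
Rank is 4 with 5 unknowns, leaving r free.

infinitely many solutions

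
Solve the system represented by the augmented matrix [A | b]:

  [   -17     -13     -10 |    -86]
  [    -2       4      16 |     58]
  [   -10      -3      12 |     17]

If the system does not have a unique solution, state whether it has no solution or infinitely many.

Row-reduce the augmented matrix:
R1 ← R1 / (-17).
R2 ← R2 + 2·R1.
R3 ← R3 + 10·R1.
R2 ← R2 / (94/17).
R1 ← R1 − 13/17·R2.
R3 ← R3 − 79/17·R2.
R3 ← R3 / (162/47).
R1 ← R1 + 84/47·R3.
R2 ← R2 − 146/47·R3.
Reading off the reduced rows gives x_1 = 1, x_2 = 3, x_3 = 3.

x_1 = 1, x_2 = 3, x_3 = 3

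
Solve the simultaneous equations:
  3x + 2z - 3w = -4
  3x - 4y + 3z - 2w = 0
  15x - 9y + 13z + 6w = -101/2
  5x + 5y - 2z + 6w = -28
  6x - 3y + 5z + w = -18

Row-reduce:
R1 ← R1 / (3).
R2 ← R2 − 3·R1.
R3 ← R3 − 15·R1.
R4 ← R4 − 5·R1.
R5 ← R5 − 6·R1.
R2 ← R2 / (-4).
R3 ← R3 + 9·R2.
R4 ← R4 − 5·R2.
R5 ← R5 + 3·R2.
R3 ← R3 / (3/4).
R1 ← R1 − 2/3·R3.
R2 ← R2 + 1/4·R3.
R4 ← R4 + 49/12·R3.
R5 ← R5 − 1/4·R3.
R4 ← R4 / (343/3).
R1 ← R1 + 53/3·R4.
R2 ← R2 − 6·R4.
R3 ← R3 − 25·R4.
Row 5 reduces to 0 = 1/6, a contradiction. The system is inconsistent.

no solution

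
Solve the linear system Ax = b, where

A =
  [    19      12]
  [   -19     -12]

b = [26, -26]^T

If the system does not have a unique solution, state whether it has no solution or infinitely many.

infinitely many solutions

Row-reduce:
R1 ← R1 / (19).
R2 ← R2 + 19·R1.
Rank is 1 with 2 unknowns, leaving x_2 free.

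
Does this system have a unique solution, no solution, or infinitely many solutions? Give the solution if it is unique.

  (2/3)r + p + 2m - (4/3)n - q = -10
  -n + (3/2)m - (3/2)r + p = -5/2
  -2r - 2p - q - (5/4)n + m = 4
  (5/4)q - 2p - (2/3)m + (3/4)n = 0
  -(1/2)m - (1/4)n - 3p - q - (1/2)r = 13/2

infinitely many solutions

Row-reduce:
R1 ← R1 / (2).
R2 ← R2 − 3/2·R1.
R3 ← R3 − 1·R1.
R4 ← R4 + 2/3·R1.
R5 ← R5 + 1/2·R1.
Swap R2 and R3.
R2 ← R2 / (-7/12).
R1 ← R1 + 2/3·R2.
R4 ← R4 − 11/36·R2.
R5 ← R5 + 7/12·R2.
R3 ← R3 / (1/4).
R1 ← R1 − 47/14·R3.
R2 ← R2 − 30/7·R3.
R4 ← R4 + 125/42·R3.
R5 ← R5 + 1/4·R3.
R4 ← R4 / (115/12).
R1 ← R1 + 10·R4.
R2 ← R2 + 12·R4.
R3 ← R3 − 3·R4.
Rank is 4 with 5 unknowns, leaving r free.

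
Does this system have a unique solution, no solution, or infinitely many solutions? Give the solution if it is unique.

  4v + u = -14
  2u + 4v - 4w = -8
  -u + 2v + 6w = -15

no solution

Row-reduce:
R2 ← R2 − 2·R1.
R3 ← R3 + 1·R1.
R2 ← R2 / (-4).
R1 ← R1 − 4·R2.
R3 ← R3 − 6·R2.
Row 3 reduces to 0 = 1, a contradiction. The system is inconsistent.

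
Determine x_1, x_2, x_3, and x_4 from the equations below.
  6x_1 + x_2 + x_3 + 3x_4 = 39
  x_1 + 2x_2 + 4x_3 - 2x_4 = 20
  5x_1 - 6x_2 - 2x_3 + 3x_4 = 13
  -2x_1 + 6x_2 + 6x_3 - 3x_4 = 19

x_1 = 4, x_2 = 1, x_3 = 5, x_4 = 3

Row-reduce the augmented matrix:
R1 ← R1 / (6).
R2 ← R2 − 1·R1.
R3 ← R3 − 5·R1.
R4 ← R4 + 2·R1.
R2 ← R2 / (11/6).
R1 ← R1 − 1/6·R2.
R3 ← R3 + 41/6·R2.
R4 ← R4 − 19/3·R2.
R3 ← R3 / (126/11).
R1 ← R1 + 2/11·R3.
R2 ← R2 − 23/11·R3.
R4 ← R4 + 76/11·R3.
R4 ← R4 / (83/63).
R1 ← R1 − 37/63·R4.
R2 ← R2 − 31/126·R4.
R3 ← R3 + 97/126·R4.
Reading off the reduced rows gives x_1 = 4, x_2 = 1, x_3 = 5, x_4 = 3.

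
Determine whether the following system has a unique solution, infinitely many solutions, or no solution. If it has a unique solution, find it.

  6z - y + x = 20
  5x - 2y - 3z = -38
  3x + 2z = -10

Row-reduce the augmented matrix:
R2 ← R2 − 5·R1.
R3 ← R3 − 3·R1.
R2 ← R2 / (3).
R1 ← R1 + 1·R2.
R3 ← R3 − 3·R2.
R3 ← R3 / (17).
R1 ← R1 + 5·R3.
R2 ← R2 + 11·R3.
Reading off the reduced rows gives x = -6, y = -2, z = 4.

x = -6, y = -2, z = 4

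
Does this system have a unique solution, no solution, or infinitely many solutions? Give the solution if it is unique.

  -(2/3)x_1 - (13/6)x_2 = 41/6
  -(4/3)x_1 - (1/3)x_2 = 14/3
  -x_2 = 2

no solution

Row-reduce:
R1 ← R1 / (-2/3).
R2 ← R2 + 4/3·R1.
R2 ← R2 / (4).
R1 ← R1 − 13/4·R2.
R3 ← R3 + 1·R2.
Row 3 reduces to 0 = -1/4, a contradiction. The system is inconsistent.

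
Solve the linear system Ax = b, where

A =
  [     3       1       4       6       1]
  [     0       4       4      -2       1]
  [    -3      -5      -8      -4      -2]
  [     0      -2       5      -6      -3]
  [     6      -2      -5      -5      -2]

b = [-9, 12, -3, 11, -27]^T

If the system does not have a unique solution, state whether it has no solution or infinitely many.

infinitely many solutions

Row-reduce:
R1 ← R1 / (3).
R3 ← R3 + 3·R1.
R5 ← R5 − 6·R1.
R2 ← R2 / (4).
R1 ← R1 − 1/3·R2.
R3 ← R3 + 4·R2.
R4 ← R4 + 2·R2.
R5 ← R5 + 4·R2.
Swap R3 and R4.
R3 ← R3 / (7).
R1 ← R1 − 1·R3.
R2 ← R2 − 1·R3.
R5 ← R5 + 9·R3.
Swap R4 and R5.
R4 ← R4 / (-28).
R1 ← R1 − 19/6·R4.
R2 ← R2 − 1/2·R4.
R3 ← R3 + 1·R4.
Rank is 4 with 5 unknowns, leaving x_5 free.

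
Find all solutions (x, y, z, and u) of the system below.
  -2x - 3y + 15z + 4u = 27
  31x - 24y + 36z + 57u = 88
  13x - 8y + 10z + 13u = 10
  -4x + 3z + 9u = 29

infinitely many solutions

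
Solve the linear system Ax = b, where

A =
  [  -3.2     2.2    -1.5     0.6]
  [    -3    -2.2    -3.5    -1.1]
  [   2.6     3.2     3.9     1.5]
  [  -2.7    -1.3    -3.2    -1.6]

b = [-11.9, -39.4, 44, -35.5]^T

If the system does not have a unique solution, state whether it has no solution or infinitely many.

x_1 = 4, x_2 = 3, x_3 = 5, x_4 = 3

Row-reduce the augmented matrix:
R1 ← R1 / (-16/5).
R2 ← R2 + 3·R1.
R3 ← R3 − 13/5·R1.
R4 ← R4 + 27/10·R1.
R2 ← R2 / (-341/80).
R1 ← R1 + 11/16·R2.
R3 ← R3 − 399/80·R2.
R4 ← R4 + 101/32·R2.
R3 ← R3 / (789/3410).
R1 ← R1 − 25/31·R3.
R2 ← R2 − 335/682·R3.
R4 ← R4 + 2619/6820·R3.
R4 ← R4 / (-847/1052).
R1 ← R1 + 35/526·R4.
R2 ← R2 − 79/263·R4.
R3 ← R3 − 48/263·R4.
Reading off the reduced rows gives x_1 = 4, x_2 = 3, x_3 = 5, x_4 = 3.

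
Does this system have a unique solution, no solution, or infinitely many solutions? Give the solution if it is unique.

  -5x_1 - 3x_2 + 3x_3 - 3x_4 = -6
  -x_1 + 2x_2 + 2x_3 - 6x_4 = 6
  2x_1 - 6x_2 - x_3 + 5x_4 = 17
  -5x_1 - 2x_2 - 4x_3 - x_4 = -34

Row-reduce the augmented matrix:
R1 ← R1 / (-5).
R2 ← R2 + 1·R1.
R3 ← R3 − 2·R1.
R4 ← R4 + 5·R1.
R2 ← R2 / (13/5).
R1 ← R1 − 3/5·R2.
R3 ← R3 + 36/5·R2.
R4 ← R4 − 1·R2.
R3 ← R3 / (53/13).
R1 ← R1 + 12/13·R3.
R2 ← R2 − 7/13·R3.
R4 ← R4 + 98/13·R3.
R4 ← R4 / (-877/53).
R1 ← R1 + 36/53·R4.
R2 ← R2 + 32/53·R4.
R3 ← R3 + 145/53·R4.
Reading off the reduced rows gives x_1 = 6, x_2 = -3, x_3 = 3, x_4 = -2.

x_1 = 6, x_2 = -3, x_3 = 3, x_4 = -2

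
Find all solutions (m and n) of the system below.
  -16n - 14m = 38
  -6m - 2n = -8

Row-reduce the augmented matrix:
R1 ← R1 / (-14).
R2 ← R2 + 6·R1.
R2 ← R2 / (34/7).
R1 ← R1 − 8/7·R2.
Reading off the reduced rows gives m = 3, n = -5.

m = 3, n = -5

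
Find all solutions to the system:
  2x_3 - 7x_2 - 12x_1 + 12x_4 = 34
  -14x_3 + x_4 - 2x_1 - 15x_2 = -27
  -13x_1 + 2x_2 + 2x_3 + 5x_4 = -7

infinitely many solutions

Row-reduce:
R1 ← R1 / (-12).
R2 ← R2 + 2·R1.
R3 ← R3 + 13·R1.
R2 ← R2 / (-83/6).
R1 ← R1 − 7/12·R2.
R3 ← R3 − 115/12·R2.
R3 ← R3 / (-838/83).
R1 ← R1 + 64/83·R3.
R2 ← R2 − 86/83·R3.
Rank is 3 with 4 unknowns, leaving x_4 free.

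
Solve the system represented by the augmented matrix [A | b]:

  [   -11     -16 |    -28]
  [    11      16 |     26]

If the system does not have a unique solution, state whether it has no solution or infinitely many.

Row-reduce:
R1 ← R1 / (-11).
R2 ← R2 − 11·R1.
Row 2 reduces to 0 = -2, a contradiction. The system is inconsistent.

no solution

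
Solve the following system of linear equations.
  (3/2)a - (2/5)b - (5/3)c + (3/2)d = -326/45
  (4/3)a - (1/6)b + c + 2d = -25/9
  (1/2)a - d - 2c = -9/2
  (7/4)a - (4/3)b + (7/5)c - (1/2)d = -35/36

Row-reduce the augmented matrix:
R1 ← R1 / (3/2).
R2 ← R2 − 4/3·R1.
R3 ← R3 − 1/2·R1.
R4 ← R4 − 7/4·R1.
R2 ← R2 / (17/90).
R1 ← R1 + 4/15·R2.
R3 ← R3 − 2/15·R2.
R4 ← R4 + 13/15·R2.
R3 ← R3 / (-163/51).
R1 ← R1 − 122/51·R3.
R2 ← R2 − 670/51·R3.
R4 ← R4 − 22537/1530·R3.
R4 ← R4 / (-20228/2445).
R1 ← R1 − 76/163·R4.
R2 ← R2 + 745/163·R4.
R3 ← R3 − 201/326·R4.
Reading off the reduced rows gives a = -3, b = -4/3, c = 5/3, d = -1/3.

a = -3, b = -4/3, c = 5/3, d = -1/3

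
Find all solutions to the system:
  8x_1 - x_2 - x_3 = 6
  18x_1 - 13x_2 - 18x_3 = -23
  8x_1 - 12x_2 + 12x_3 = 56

x_1 = 1, x_2 = -1, x_3 = 3

Row-reduce the augmented matrix:
R1 ← R1 / (8).
R2 ← R2 − 18·R1.
R3 ← R3 − 8·R1.
R2 ← R2 / (-43/4).
R1 ← R1 + 1/8·R2.
R3 ← R3 + 11·R2.
R3 ← R3 / (1252/43).
R1 ← R1 − 5/86·R3.
R2 ← R2 − 63/43·R3.
Reading off the reduced rows gives x_1 = 1, x_2 = -1, x_3 = 3.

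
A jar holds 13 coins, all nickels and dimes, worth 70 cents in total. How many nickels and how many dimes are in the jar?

nickels: 12, dimes: 1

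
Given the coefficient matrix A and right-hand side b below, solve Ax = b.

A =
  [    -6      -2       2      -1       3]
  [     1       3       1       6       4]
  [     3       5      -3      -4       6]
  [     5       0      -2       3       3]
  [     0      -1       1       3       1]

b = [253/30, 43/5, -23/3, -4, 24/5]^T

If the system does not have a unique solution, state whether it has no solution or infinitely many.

x_1 = -1/2, x_2 = 1/5, x_3 = 5/2, x_4 = 2/3, x_5 = 1/2

Row-reduce the augmented matrix:
R1 ← R1 / (-6).
R2 ← R2 − 1·R1.
R3 ← R3 − 3·R1.
R4 ← R4 − 5·R1.
R2 ← R2 / (8/3).
R1 ← R1 − 1/3·R2.
R3 ← R3 − 4·R2.
R4 ← R4 + 5/3·R2.
R5 ← R5 + 1·R2.
R3 ← R3 / (-4).
R1 ← R1 + 1/2·R3.
R2 ← R2 − 1/2·R3.
R4 ← R4 − 1/2·R3.
R5 ← R5 − 3/2·R3.
R4 ← R4 / (133/32).
R1 ← R1 − 35/32·R4.
R2 ← R2 − 17/32·R4.
R3 ← R3 − 53/16·R4.
R5 ← R5 − 7/32·R4.
R5 ← R5 / (48/19).
R1 ← R1 + 64/19·R5.
R2 ← R2 − 94/133·R5.
R3 ← R3 + 916/133·R5.
R4 ← R4 − 269/133·R5.
Reading off the reduced rows gives x_1 = -1/2, x_2 = 1/5, x_3 = 5/2, x_4 = 2/3, x_5 = 1/2.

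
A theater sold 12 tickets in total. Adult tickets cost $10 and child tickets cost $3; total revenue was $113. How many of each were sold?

adult tickets: 11, child tickets: 1

Let a = adult tickets, c = child tickets.
  a + c = 12
  10a + 3c = 113
From equation 1: a = 12 − c.
Substitute into equation 2 and solve: c = 1.
Then a = 11.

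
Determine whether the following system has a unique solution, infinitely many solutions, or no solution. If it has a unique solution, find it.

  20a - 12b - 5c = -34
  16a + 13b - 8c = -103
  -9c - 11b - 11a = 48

a = -3, b = -3, c = 2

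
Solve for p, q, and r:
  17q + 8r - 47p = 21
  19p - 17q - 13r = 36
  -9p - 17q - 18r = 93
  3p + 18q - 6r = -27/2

Row-reduce the augmented matrix:
R1 ← R1 / (-47).
R2 ← R2 − 19·R1.
R3 ← R3 + 9·R1.
R4 ← R4 − 3·R1.
R2 ← R2 / (-476/47).
R1 ← R1 + 17/47·R2.
R3 ← R3 + 952/47·R2.
R4 ← R4 − 897/47·R2.
Swap R3 and R4.
R3 ← R3 / (-669/28).
R1 ← R1 − 5/28·R3.
R2 ← R2 − 27/28·R3.
R4 reduces to 0 = 0, so the extra equation is consistent.
Reading off the reduced rows gives p = -3/2, q = -3/2, r = -3.

p = -3/2, q = -3/2, r = -3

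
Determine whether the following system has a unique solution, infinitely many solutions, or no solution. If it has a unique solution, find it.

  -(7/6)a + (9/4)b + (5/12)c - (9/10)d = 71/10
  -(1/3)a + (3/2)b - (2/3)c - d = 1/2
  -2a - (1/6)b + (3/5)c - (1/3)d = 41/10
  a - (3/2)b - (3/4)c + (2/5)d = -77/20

Row-reduce:
R1 ← R1 / (-7/6).
R2 ← R2 + 1/3·R1.
R3 ← R3 + 2·R1.
R4 ← R4 − 1·R1.
R2 ← R2 / (6/7).
R1 ← R1 + 27/14·R2.
R3 ← R3 + 169/42·R2.
R4 ← R4 − 3/7·R2.
R3 ← R3 / (-1369/360).
R1 ← R1 + 17/8·R3.
R2 ← R2 + 11/12·R3.
Row 4 reduces to 0 = 3, a contradiction. The system is inconsistent.

no solution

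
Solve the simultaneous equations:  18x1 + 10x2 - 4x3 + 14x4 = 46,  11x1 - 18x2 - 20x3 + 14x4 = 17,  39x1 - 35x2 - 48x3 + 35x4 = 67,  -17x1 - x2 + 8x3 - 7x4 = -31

Row-reduce:
R1 ← R1 / (18).
R2 ← R2 − 11·R1.
R3 ← R3 − 39·R1.
R4 ← R4 + 17·R1.
R2 ← R2 / (-217/9).
R1 ← R1 − 5/9·R2.
R3 ← R3 + 170/3·R2.
R4 ← R4 − 76/9·R2.
R3 ← R3 / (418/217).
R1 ← R1 + 136/217·R3.
R2 ← R2 − 158/217·R3.
R4 ← R4 + 418/217·R3.
Row 4 reduces to 0 = 2, a contradiction. The system is inconsistent.

no solution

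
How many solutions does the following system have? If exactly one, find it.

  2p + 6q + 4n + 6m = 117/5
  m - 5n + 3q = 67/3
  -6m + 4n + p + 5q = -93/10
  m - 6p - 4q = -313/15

m = 7/3, n = -5/2, p = 11/5, q = 5/2

Row-reduce the augmented matrix:
R1 ← R1 / (6).
R2 ← R2 − 1·R1.
R3 ← R3 + 6·R1.
R4 ← R4 − 1·R1.
R2 ← R2 / (-17/3).
R1 ← R1 − 2/3·R2.
R3 ← R3 − 8·R2.
R4 ← R4 + 2/3·R2.
R3 ← R3 / (43/17).
R1 ← R1 − 5/17·R3.
R2 ← R2 − 1/17·R3.
R4 ← R4 + 107/17·R3.
R4 ← R4 / (1254/43).
R1 ← R1 + 16/43·R4.
R2 ← R2 + 29/43·R4.
R3 ← R3 − 235/43·R4.
Reading off the reduced rows gives m = 7/3, n = -5/2, p = 11/5, q = 5/2.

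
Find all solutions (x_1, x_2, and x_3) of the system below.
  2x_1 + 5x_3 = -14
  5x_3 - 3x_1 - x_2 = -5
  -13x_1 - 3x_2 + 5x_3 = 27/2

Row-reduce:
R1 ← R1 / (2).
R2 ← R2 + 3·R1.
R3 ← R3 + 13·R1.
R2 ← R2 / (-1).
R3 ← R3 + 3·R2.
Row 3 reduces to 0 = 1/2, a contradiction. The system is inconsistent.

no solution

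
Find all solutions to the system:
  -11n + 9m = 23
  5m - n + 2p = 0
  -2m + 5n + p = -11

no solution

Row-reduce:
R1 ← R1 / (9).
R2 ← R2 − 5·R1.
R3 ← R3 + 2·R1.
R2 ← R2 / (46/9).
R1 ← R1 + 11/9·R2.
R3 ← R3 − 23/9·R2.
Row 3 reduces to 0 = 1/2, a contradiction. The system is inconsistent.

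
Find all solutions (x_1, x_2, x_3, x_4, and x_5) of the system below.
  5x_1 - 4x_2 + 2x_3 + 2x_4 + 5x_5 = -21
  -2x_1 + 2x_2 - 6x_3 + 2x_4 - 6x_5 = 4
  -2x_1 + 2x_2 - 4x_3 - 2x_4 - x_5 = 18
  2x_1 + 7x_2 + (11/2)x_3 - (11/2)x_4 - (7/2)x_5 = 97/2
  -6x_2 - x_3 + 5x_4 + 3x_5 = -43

no solution

Row-reduce:
R1 ← R1 / (5).
R2 ← R2 + 2·R1.
R3 ← R3 + 2·R1.
R4 ← R4 − 2·R1.
R2 ← R2 / (2/5).
R1 ← R1 + 4/5·R2.
R3 ← R3 − 2/5·R2.
R4 ← R4 − 43/5·R2.
R5 ← R5 + 6·R2.
R3 ← R3 / (2).
R1 ← R1 + 10·R3.
R2 ← R2 + 13·R3.
R4 ← R4 − 233/2·R3.
R5 ← R5 + 79·R3.
R4 ← R4 / (333/2).
R1 ← R1 + 14·R4.
R2 ← R2 + 19·R4.
R3 ← R3 + 2·R4.
R5 ← R5 + 111·R4.
Row 5 reduces to 0 = 4/3, a contradiction. The system is inconsistent.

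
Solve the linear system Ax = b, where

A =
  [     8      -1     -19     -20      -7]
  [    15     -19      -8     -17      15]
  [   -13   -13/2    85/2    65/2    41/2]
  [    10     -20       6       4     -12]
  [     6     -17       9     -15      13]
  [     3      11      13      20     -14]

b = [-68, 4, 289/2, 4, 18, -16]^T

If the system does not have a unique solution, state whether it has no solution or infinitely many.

Row-reduce:
R1 ← R1 / (8).
R2 ← R2 − 15·R1.
R3 ← R3 + 13·R1.
R4 ← R4 − 10·R1.
R5 ← R5 − 6·R1.
R6 ← R6 − 3·R1.
R2 ← R2 / (-137/8).
R1 ← R1 + 1/8·R2.
R3 ← R3 + 65/8·R2.
R4 ← R4 + 75/4·R2.
R5 ← R5 + 65/4·R2.
R6 ← R6 − 91/8·R2.
R3 ← R3 / (-203/137).
R1 ← R1 + 353/137·R3.
R2 ← R2 + 221/137·R3.
R4 ← R4 + 68/137·R3.
R5 ← R5 + 406/137·R3.
R6 ← R6 − 5271/137·R3.
R4 ← R4 / (1992/203).
R1 ← R1 − 5791/406·R4.
R2 ← R2 − 3813/406·R4.
R3 ← R3 − 2665/406·R4.
R6 ← R6 + 12263/58·R4.
Swap R5 and R6.
R5 ← R5 / (-66841/83).
R1 ← R1 − 4456/83·R5.
R2 ← R2 − 2837/83·R5.
R3 ← R3 − 2048/83·R5.
R4 ← R4 + 276/83·R5.
Row 6 reduces to 0 = 1, a contradiction. The system is inconsistent.

no solution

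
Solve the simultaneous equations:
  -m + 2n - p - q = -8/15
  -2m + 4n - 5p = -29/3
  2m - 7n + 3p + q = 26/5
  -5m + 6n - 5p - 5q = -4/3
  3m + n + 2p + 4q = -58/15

m = -5/3, n = -1/3, p = 7/3, q = -4/5

Row-reduce the augmented matrix:
R1 ← R1 / (-1).
R2 ← R2 + 2·R1.
R3 ← R3 − 2·R1.
R4 ← R4 + 5·R1.
R5 ← R5 − 3·R1.
Swap R2 and R3.
R2 ← R2 / (-3).
R1 ← R1 + 2·R2.
R4 ← R4 + 4·R2.
R5 ← R5 − 7·R2.
R3 ← R3 / (-3).
R1 ← R1 − 1/3·R3.
R2 ← R2 + 1/3·R3.
R4 ← R4 + 4/3·R3.
R5 ← R5 − 4/3·R3.
R4 ← R4 / (4/9).
R1 ← R1 − 17/9·R4.
R2 ← R2 − 1/9·R4.
R3 ← R3 + 2/3·R4.
R5 ← R5 + 4/9·R4.
R5 reduces to 0 = 0, so the extra equation is consistent.
Reading off the reduced rows gives m = -5/3, n = -1/3, p = 7/3, q = -4/5.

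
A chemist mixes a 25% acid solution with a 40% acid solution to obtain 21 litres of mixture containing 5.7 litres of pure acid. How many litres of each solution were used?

litres of solution A: 18, litres of solution B: 3

Let a = litres of solution A, b = litres of solution B.
  a + b = 21
  (1/4)a + (2/5)b = 57/10
Row-reduce the augmented matrix:
R2 ← R2 − 1/4·R1.
R2 ← R2 / (3/20).
R1 ← R1 − 1·R2.
Reading off the reduced rows gives a = 18, b = 3.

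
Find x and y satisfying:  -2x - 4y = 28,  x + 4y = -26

x = -2, y = -6

Row-reduce the augmented matrix:
R1 ← R1 / (-2).
R2 ← R2 − 1·R1.
R2 ← R2 / (2).
R1 ← R1 − 2·R2.
Reading off the reduced rows gives x = -2, y = -6.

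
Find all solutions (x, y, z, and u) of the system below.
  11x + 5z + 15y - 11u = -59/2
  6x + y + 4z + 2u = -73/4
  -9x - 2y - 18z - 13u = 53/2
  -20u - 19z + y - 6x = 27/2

x = -3, y = 7/4, z = -5/4, u = 3/2

Row-reduce the augmented matrix:
R1 ← R1 / (11).
R2 ← R2 − 6·R1.
R3 ← R3 + 9·R1.
R4 ← R4 + 6·R1.
R2 ← R2 / (-79/11).
R1 ← R1 − 15/11·R2.
R3 ← R3 − 113/11·R2.
R4 ← R4 − 101/11·R2.
R3 ← R3 / (-955/79).
R1 ← R1 − 55/79·R3.
R2 ← R2 + 14/79·R3.
R4 ← R4 + 1157/79·R3.
R4 ← R4 / (-2848/955).
R1 ← R1 + 17/191·R4.
R2 ← R2 + 916/955·R4.
R3 ← R3 − 834/955·R4.
Reading off the reduced rows gives x = -3, y = 7/4, z = -5/4, u = 3/2.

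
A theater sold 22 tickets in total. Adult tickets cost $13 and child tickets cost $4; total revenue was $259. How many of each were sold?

Let a = adult tickets, c = child tickets.
  a + c = 22
  13a + 4c = 259
From equation 1: a = 22 − c.
Substitute into equation 2 and solve: c = 3.
Then a = 19.

adult tickets: 19, child tickets: 3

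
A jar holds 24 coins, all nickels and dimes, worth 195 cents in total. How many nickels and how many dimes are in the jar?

Let n = nickels, d = dimes.
  n + d = 24
  5n + 10d = 195
From equation 1: n = 24 − d.
Substitute into equation 2 and solve: d = 15.
Then n = 9.

nickels: 9, dimes: 15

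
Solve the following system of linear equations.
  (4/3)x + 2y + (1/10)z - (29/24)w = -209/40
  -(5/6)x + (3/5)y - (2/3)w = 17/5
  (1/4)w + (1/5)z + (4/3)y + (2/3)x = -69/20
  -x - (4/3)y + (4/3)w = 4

Row-reduce:
R1 ← R1 / (4/3).
R2 ← R2 + 5/6·R1.
R3 ← R3 − 2/3·R1.
R4 ← R4 + 1·R1.
R2 ← R2 / (37/20).
R1 ← R1 − 3/2·R2.
R3 ← R3 − 1/3·R2.
R4 ← R4 − 1/6·R2.
R3 ← R3 / (77/555).
R1 ← R1 − 9/370·R3.
R2 ← R2 − 5/148·R3.
R4 ← R4 − 77/1110·R3.
Row 4 reduces to 0 = 1/2, a contradiction. The system is inconsistent.

no solution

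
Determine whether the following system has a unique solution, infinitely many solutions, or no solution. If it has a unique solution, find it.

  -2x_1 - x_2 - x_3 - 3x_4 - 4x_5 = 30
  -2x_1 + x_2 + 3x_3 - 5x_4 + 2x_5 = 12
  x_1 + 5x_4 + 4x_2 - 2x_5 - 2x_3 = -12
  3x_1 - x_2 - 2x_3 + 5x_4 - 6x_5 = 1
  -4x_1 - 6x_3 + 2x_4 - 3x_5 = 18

x_1 = -4, x_2 = -1, x_3 = 1, x_4 = -2, x_5 = -4

Row-reduce the augmented matrix:
R1 ← R1 / (-2).
R2 ← R2 + 2·R1.
R3 ← R3 − 1·R1.
R4 ← R4 − 3·R1.
R5 ← R5 + 4·R1.
R2 ← R2 / (2).
R1 ← R1 − 1/2·R2.
R3 ← R3 − 7/2·R2.
R4 ← R4 + 5/2·R2.
R5 ← R5 − 2·R2.
R3 ← R3 / (-19/2).
R1 ← R1 + 1/2·R3.
R2 ← R2 − 2·R3.
R4 ← R4 − 3/2·R3.
R5 ← R5 + 8·R3.
R4 ← R4 / (-17/19).
R1 ← R1 − 31/19·R4.
R2 ← R2 − 9/19·R4.
R3 ← R3 + 14/19·R4.
R5 ← R5 − 78/19·R4.
R5 ← R5 / (-339/17).
R1 ← R1 + 189/17·R5.
R2 ← R2 + 62/17·R5.
R3 ← R3 − 121/17·R5.
R4 ← R4 − 129/17·R5.
Reading off the reduced rows gives x_1 = -4, x_2 = -1, x_3 = 1, x_4 = -2, x_5 = -4.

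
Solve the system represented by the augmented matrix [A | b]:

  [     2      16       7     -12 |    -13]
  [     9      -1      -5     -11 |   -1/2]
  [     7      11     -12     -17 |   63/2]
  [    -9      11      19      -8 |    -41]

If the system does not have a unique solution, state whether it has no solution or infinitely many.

x_1 = -1, x_2 = 1, x_3 = -3, x_4 = 1/2

Row-reduce the augmented matrix:
R1 ← R1 / (2).
R2 ← R2 − 9·R1.
R3 ← R3 − 7·R1.
R4 ← R4 + 9·R1.
R2 ← R2 / (-73).
R1 ← R1 − 8·R2.
R3 ← R3 + 45·R2.
R4 ← R4 − 83·R2.
R3 ← R3 / (-14).
R1 ← R1 + 1/2·R3.
R2 ← R2 − 1/2·R3.
R4 ← R4 − 9·R3.
R4 ← R4 / (-7194/511).
R1 ← R1 + 1261/1022·R4.
R2 ← R2 + 9/14·R4.
R3 ← R3 − 55/511·R4.
Reading off the reduced rows gives x_1 = -1, x_2 = 1, x_3 = -3, x_4 = 1/2.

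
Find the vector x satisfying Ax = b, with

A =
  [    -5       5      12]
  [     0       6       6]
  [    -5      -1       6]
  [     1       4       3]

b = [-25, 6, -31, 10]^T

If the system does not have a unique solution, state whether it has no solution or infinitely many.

x_1 = 6, x_2 = 1, x_3 = 0

Row-reduce the augmented matrix:
R1 ← R1 / (-5).
R3 ← R3 + 5·R1.
R4 ← R4 − 1·R1.
R2 ← R2 / (6).
R1 ← R1 + 1·R2.
R3 ← R3 + 6·R2.
R4 ← R4 − 5·R2.
Swap R3 and R4.
R3 ← R3 / (2/5).
R1 ← R1 + 7/5·R3.
R2 ← R2 − 1·R3.
R4 reduces to 0 = 0, so the extra equation is consistent.
Reading off the reduced rows gives x_1 = 6, x_2 = 1, x_3 = 0.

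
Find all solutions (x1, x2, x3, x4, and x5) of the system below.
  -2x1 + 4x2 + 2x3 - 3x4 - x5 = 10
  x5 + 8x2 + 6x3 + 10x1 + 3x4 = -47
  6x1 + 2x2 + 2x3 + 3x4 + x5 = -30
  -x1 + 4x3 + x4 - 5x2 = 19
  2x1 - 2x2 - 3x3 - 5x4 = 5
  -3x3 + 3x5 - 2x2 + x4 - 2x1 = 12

Row-reduce:
R1 ← R1 / (-2).
R2 ← R2 − 10·R1.
R3 ← R3 − 6·R1.
R4 ← R4 + 1·R1.
R5 ← R5 − 2·R1.
R6 ← R6 + 2·R1.
R2 ← R2 / (28).
R1 ← R1 + 2·R2.
R3 ← R3 − 14·R2.
R4 ← R4 + 7·R2.
R5 ← R5 − 2·R2.
R6 ← R6 + 6·R2.
Swap R3 and R4.
R3 ← R3 / (7).
R1 ← R1 − 1/7·R3.
R2 ← R2 − 4/7·R3.
R5 ← R5 + 15/7·R3.
R6 ← R6 + 11/7·R3.
Swap R4 and R5.
R4 ← R4 / (-715/98).
R1 ← R1 − 32/49·R4.
R2 ← R2 + 19/49·R4.
R3 ← R3 + 1/14·R4.
R6 ← R6 − 129/98·R4.
Swap R5 and R6.
R5 ← R5 / (411/143).
R1 ← R1 − 21/143·R5.
R2 ← R2 + 8/143·R5.
R3 ← R3 + 9/143·R5.
R4 ← R4 − 17/143·R5.
Row 6 reduces to 0 = -3/2, a contradiction. The system is inconsistent.

no solution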